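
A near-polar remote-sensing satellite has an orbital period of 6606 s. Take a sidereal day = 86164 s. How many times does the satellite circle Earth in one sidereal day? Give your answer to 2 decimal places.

Orbits per sidereal day = 86164 / 6606.0 = 13.043.

13.04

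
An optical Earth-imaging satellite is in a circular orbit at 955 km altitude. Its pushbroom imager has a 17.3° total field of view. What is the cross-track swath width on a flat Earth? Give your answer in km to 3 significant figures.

291 km

Half-angle = 17.3°/2 = 8.65°.
Swath width ≈ 2h·tan(θ/2) = 2 × 955 × tan(8.65°) = 290.6 km.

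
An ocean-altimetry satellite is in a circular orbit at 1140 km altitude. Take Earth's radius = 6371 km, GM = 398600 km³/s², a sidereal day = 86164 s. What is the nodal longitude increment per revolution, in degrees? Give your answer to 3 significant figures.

27.1°

Semi-major axis a = 6371 + 1140 = 7511 km. Period T = 2π√(a³/μ) = 2π√(7511³/398600) = 6478.3 s = 107.97 min.
During one orbit Earth rotates (6478.3 / 86164) × 360° = 27.07°.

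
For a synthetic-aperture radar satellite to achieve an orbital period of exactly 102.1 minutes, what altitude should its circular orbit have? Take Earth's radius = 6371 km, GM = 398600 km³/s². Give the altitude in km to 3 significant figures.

T = 102.1 min = 6126.0 s.
From T = 2π√(a³/μ): a = (μ T²/4π²)^(1/3) = (398600 × 6126.0² / 4π²)^(1/3) = 7236 km.
Altitude h = a − R = 7236 − 6371 = 865 km.

865 km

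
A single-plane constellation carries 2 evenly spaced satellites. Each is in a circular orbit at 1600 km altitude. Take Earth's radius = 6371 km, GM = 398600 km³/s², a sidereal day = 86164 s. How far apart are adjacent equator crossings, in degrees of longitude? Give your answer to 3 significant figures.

Semi-major axis a = 6371 + 1600 = 7971 km. Period T = 2π√(a³/μ) = 2π√(7971³/398600) = 7082.4 s = 118.04 min.
Single-satellite node shift = (7082.4/86164) × 360° = 29.59°.
With 2 satellites evenly phased, successive equator crossings are 29.59/2 = 14.795° apart.

14.8°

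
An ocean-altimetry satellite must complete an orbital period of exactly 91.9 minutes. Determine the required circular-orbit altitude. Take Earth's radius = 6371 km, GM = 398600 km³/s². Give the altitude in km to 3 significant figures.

T = 91.9 min = 5514.0 s.
From T = 2π√(a³/μ): a = (μ T²/4π²)^(1/3) = (398600 × 5514.0² / 4π²)^(1/3) = 6746 km.
Altitude h = a − R = 6746 − 6371 = 375 km.

375 km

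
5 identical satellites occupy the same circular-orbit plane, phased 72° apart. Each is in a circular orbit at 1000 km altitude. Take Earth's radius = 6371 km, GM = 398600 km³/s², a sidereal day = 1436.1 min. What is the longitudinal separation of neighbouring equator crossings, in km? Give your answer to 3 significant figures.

Semi-major axis a = 6371 + 1000 = 7371 km. Period T = 2π√(a³/μ) = 2π√(7371³/398600) = 6298.0 s = 104.97 min.
Single-satellite node shift = (6298.0/86166) × 360° = 26.31°.
With 5 satellites evenly phased, successive equator crossings are 26.31/5 = 5.263° apart.
That is 5.263 × 111.2 = 585 km at the equator.

585 km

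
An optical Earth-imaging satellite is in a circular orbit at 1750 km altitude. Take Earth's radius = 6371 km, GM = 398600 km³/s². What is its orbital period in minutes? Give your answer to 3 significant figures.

Semi-major axis a = 6371 + 1750 = 8121 km. Period T = 2π√(a³/μ) = 2π√(8121³/398600) = 7283.3 s = 121.39 min.

121 min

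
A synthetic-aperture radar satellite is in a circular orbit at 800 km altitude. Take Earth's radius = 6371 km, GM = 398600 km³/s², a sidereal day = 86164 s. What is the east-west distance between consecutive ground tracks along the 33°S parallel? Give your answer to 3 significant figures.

Semi-major axis a = 6371 + 800 = 7171 km. Period T = 2π√(a³/μ) = 2π√(7171³/398600) = 6043.4 s = 100.72 min.
Node shift per orbit = (6043.4/86164) × 360° = 25.25°.
Equatorial spacing = 25.25 × 111.2 km/° = 2808 km.
At 33° latitude, spacing = 2808 × cos(33°) = 2355 km.

2350 km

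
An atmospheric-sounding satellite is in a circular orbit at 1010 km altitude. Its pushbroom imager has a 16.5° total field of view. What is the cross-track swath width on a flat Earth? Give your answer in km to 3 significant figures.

Half-angle = 16.5°/2 = 8.25°.
Swath width ≈ 2h·tan(θ/2) = 2 × 1010 × tan(8.25°) = 292.9 km.

293 km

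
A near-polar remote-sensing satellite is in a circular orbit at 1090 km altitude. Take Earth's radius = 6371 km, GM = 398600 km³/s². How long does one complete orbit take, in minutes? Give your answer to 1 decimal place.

106.9 min

Semi-major axis a = 6371 + 1090 = 7461 km. Period T = 2π√(a³/μ) = 2π√(7461³/398600) = 6413.7 s = 106.89 min.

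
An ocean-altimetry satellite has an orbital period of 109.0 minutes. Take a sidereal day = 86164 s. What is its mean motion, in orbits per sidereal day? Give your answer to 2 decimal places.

T = 109.0 min = 6540.0 s.
Orbits per sidereal day = 86164 / 6540.0 = 13.175.

13.17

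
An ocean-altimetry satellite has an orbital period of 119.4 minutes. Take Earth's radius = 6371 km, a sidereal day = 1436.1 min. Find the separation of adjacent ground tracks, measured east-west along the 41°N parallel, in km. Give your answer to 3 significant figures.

T = 119.4 min = 7164.0 s.
Node shift per orbit = (7164.0/86166) × 360° = 29.93°.
Equatorial spacing = 29.93 × 111.2 km/° = 3328 km.
At 41° latitude, spacing = 3328 × cos(41°) = 2512 km.

2510 km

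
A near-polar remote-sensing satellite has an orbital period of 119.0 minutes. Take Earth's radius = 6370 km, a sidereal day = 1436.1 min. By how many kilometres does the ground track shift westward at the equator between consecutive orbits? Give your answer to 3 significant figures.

T = 119.0 min = 7140.0 s.
During one orbit Earth rotates (7140.0 / 86166) × 360° = 29.83°.
At the equator that is 29.83° × (2π·6370/360) km/° = 29.83 × 111.2 = 3317 km.

3320 km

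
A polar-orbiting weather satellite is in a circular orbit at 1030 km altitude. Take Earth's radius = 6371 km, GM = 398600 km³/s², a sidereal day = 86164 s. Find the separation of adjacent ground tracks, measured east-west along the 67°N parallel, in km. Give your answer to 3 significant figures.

Semi-major axis a = 6371 + 1030 = 7401 km. Period T = 2π√(a³/μ) = 2π√(7401³/398600) = 6336.5 s = 105.61 min.
Node shift per orbit = (6336.5/86164) × 360° = 26.47°.
Equatorial spacing = 26.47 × 111.2 km/° = 2944 km.
At 67° latitude, spacing = 2944 × cos(67°) = 1150 km.

1150 km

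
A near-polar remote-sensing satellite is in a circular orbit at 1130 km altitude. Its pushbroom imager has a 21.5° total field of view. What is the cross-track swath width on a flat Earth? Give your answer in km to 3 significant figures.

Half-angle = 21.5°/2 = 10.75°.
Swath width ≈ 2h·tan(θ/2) = 2 × 1130 × tan(10.75°) = 429.1 km.

429 km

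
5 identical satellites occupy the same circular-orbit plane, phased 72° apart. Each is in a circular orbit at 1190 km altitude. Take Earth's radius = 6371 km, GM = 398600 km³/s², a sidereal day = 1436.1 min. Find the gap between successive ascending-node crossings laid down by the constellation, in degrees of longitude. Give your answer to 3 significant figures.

5.47°

Semi-major axis a = 6371 + 1190 = 7561 km. Period T = 2π√(a³/μ) = 2π√(7561³/398600) = 6543.0 s = 109.05 min.
Single-satellite node shift = (6543.0/86166) × 360° = 27.34°.
With 5 satellites evenly phased, successive equator crossings are 27.34/5 = 5.467° apart.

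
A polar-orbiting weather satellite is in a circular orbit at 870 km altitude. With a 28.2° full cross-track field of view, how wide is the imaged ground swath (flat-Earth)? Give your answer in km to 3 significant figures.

437 km

Half-angle = 28.2°/2 = 14.1°.
Swath width ≈ 2h·tan(θ/2) = 2 × 870 × tan(14.1°) = 437.1 km.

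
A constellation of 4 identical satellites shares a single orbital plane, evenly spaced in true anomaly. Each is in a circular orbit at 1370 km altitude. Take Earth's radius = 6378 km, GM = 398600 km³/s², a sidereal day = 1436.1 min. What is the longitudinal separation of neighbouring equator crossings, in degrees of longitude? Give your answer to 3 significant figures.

7.09°

Semi-major axis a = 6378 + 1370 = 7748 km. Period T = 2π√(a³/μ) = 2π√(7748³/398600) = 6787.3 s = 113.12 min.
Single-satellite node shift = (6787.3/86166) × 360° = 28.36°.
With 4 satellites evenly phased, successive equator crossings are 28.36/4 = 7.089° apart.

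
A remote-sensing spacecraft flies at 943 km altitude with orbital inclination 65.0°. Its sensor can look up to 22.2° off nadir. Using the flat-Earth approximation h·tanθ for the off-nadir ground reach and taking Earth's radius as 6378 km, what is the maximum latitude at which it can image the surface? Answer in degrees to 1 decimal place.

68.5°

For a prograde orbit the ground track reaches latitude ±i = ±65.0°.
Sensor half-swath on the ground ≈ 943·tan(22.2°) = 385 km = 3.46° of latitude.
Maximum observable latitude ≈ 65.0 + 3.46 = 68.5°.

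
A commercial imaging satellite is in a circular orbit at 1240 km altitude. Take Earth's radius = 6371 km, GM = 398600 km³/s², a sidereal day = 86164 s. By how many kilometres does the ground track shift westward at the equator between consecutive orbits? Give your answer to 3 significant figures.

3070 km

Semi-major axis a = 6371 + 1240 = 7611 km. Period T = 2π√(a³/μ) = 2π√(7611³/398600) = 6608.1 s = 110.13 min.
During one orbit Earth rotates (6608.1 / 86164) × 360° = 27.61°.
At the equator that is 27.61° × (2π·6371/360) km/° = 27.61 × 111.2 = 3070 km.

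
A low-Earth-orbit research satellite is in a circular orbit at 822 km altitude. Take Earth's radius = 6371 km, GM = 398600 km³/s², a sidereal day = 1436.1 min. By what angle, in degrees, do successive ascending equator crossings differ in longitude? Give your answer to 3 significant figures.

Semi-major axis a = 6371 + 822 = 7193 km. Period T = 2π√(a³/μ) = 2π√(7193³/398600) = 6071.2 s = 101.19 min.
During one orbit Earth rotates (6071.2 / 86166) × 360° = 25.37°.

25.4°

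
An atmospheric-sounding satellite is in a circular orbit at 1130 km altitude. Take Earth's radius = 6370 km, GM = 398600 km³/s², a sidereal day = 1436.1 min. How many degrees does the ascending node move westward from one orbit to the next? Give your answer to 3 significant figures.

27.0°

Semi-major axis a = 6370 + 1130 = 7500 km. Period T = 2π√(a³/μ) = 2π√(7500³/398600) = 6464.0 s = 107.73 min.
During one orbit Earth rotates (6464.0 / 86166) × 360° = 27.01°.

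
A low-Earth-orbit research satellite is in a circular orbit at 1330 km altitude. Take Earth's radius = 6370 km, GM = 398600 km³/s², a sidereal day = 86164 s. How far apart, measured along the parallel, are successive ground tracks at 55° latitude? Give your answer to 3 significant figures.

Semi-major axis a = 6370 + 1330 = 7700 km. Period T = 2π√(a³/μ) = 2π√(7700³/398600) = 6724.3 s = 112.07 min.
Node shift per orbit = (6724.3/86164) × 360° = 28.09°.
Equatorial spacing = 28.09 × 111.2 km/° = 3123 km.
At 55° latitude, spacing = 3123 × cos(55°) = 1792 km.

1790 km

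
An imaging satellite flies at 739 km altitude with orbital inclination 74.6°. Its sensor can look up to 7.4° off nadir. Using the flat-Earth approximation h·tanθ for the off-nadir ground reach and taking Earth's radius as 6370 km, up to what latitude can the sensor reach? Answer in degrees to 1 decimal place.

75.5°

For a prograde orbit the ground track reaches latitude ±i = ±74.6°.
Sensor half-swath on the ground ≈ 739·tan(7.4°) = 96 km = 0.86° of latitude.
Maximum observable latitude ≈ 74.6 + 0.86 = 75.5°.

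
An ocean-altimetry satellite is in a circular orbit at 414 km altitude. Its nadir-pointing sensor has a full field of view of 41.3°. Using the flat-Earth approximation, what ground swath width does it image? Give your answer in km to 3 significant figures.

312 km

Half-angle = 41.3°/2 = 20.65°.
Swath width ≈ 2h·tan(θ/2) = 2 × 414 × tan(20.65°) = 312.0 km.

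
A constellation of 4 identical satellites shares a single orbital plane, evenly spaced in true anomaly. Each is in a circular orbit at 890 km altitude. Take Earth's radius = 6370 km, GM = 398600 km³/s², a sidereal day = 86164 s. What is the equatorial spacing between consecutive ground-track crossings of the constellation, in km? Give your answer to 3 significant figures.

Semi-major axis a = 6370 + 890 = 7260 km. Period T = 2π√(a³/μ) = 2π√(7260³/398600) = 6156.2 s = 102.60 min.
Single-satellite node shift = (6156.2/86164) × 360° = 25.72°.
With 4 satellites evenly phased, successive equator crossings are 25.72/4 = 6.430° apart.
That is 6.430 × 111.2 = 715 km at the equator.

715 km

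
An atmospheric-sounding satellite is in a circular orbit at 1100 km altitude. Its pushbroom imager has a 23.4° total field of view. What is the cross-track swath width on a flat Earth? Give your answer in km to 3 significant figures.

Half-angle = 23.4°/2 = 11.7°.
Swath width ≈ 2h·tan(θ/2) = 2 × 1100 × tan(11.7°) = 455.6 km.

456 km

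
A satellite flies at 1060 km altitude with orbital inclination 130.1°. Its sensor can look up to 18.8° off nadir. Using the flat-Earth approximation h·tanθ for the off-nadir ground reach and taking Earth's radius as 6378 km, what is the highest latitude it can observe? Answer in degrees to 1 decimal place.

Retrograde orbit: the ground track reaches ±(180° − i) = ±(180 − 130.1) = ±49.9°.
Sensor half-swath on the ground ≈ 1060·tan(18.8°) = 361 km = 3.24° of latitude.
Maximum observable latitude ≈ 49.9 + 3.24 = 53.1°.

53.1°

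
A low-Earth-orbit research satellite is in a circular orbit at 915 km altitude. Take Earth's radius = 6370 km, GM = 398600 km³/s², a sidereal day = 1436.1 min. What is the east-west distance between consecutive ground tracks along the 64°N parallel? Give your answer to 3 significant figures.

1260 km

Semi-major axis a = 6370 + 915 = 7285 km. Period T = 2π√(a³/μ) = 2π√(7285³/398600) = 6188.1 s = 103.13 min.
Node shift per orbit = (6188.1/86166) × 360° = 25.85°.
Equatorial spacing = 25.85 × 111.2 km/° = 2874 km.
At 64° latitude, spacing = 2874 × cos(64°) = 1260 km.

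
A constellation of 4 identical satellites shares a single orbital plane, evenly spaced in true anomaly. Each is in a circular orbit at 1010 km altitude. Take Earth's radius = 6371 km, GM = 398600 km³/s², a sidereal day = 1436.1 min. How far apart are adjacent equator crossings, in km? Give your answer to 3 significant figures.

Semi-major axis a = 6371 + 1010 = 7381 km. Period T = 2π√(a³/μ) = 2π√(7381³/398600) = 6310.8 s = 105.18 min.
Single-satellite node shift = (6310.8/86166) × 360° = 26.37°.
With 4 satellites evenly phased, successive equator crossings are 26.37/4 = 6.592° apart.
That is 6.592 × 111.2 = 733 km at the equator.

733 km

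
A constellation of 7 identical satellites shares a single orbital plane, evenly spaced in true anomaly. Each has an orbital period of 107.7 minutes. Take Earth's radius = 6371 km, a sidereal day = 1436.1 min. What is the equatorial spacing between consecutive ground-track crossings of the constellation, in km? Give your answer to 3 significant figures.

429 km

T = 107.7 min = 6462.0 s.
Single-satellite node shift = (6462.0/86166) × 360° = 27.00°.
With 7 satellites evenly phased, successive equator crossings are 27.00/7 = 3.857° apart.
That is 3.857 × 111.2 = 429 km at the equator.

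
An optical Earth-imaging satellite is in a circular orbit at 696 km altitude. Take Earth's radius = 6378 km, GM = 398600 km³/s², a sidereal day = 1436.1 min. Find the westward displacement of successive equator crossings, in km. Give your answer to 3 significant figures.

2750 km

Semi-major axis a = 6378 + 696 = 7074 km. Period T = 2π√(a³/μ) = 2π√(7074³/398600) = 5921.2 s = 98.69 min.
During one orbit Earth rotates (5921.2 / 86166) × 360° = 24.74°.
At the equator that is 24.74° × (2π·6378/360) km/° = 24.74 × 111.3 = 2754 km.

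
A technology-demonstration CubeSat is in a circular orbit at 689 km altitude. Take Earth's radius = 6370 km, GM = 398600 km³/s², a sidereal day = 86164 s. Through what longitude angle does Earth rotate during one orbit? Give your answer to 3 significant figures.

Semi-major axis a = 6370 + 689 = 7059 km. Period T = 2π√(a³/μ) = 2π√(7059³/398600) = 5902.4 s = 98.37 min.
During one orbit Earth rotates (5902.4 / 86164) × 360° = 24.66°.

24.7°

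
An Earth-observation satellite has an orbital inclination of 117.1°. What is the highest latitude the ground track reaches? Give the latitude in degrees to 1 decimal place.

Retrograde orbit: the ground track reaches ±(180° − i) = ±(180 − 117.1) = ±62.9°.

62.9°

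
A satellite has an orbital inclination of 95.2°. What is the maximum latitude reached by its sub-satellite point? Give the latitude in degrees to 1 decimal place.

Retrograde orbit: the ground track reaches ±(180° − i) = ±(180 − 95.2) = ±84.8°.

84.8°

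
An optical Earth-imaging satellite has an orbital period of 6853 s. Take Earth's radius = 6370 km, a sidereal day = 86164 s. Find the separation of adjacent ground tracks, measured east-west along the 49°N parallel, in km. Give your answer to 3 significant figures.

2090 km

Node shift per orbit = (6853.0/86164) × 360° = 28.63°.
Equatorial spacing = 28.63 × 111.2 km/° = 3183 km.
At 49° latitude, spacing = 3183 × cos(49°) = 2088 km.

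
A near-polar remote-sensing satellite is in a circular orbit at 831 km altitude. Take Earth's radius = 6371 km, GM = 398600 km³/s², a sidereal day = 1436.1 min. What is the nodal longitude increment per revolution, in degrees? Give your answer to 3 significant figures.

Semi-major axis a = 6371 + 831 = 7202 km. Period T = 2π√(a³/μ) = 2π√(7202³/398600) = 6082.6 s = 101.38 min.
During one orbit Earth rotates (6082.6 / 86166) × 360° = 25.41°.

25.4°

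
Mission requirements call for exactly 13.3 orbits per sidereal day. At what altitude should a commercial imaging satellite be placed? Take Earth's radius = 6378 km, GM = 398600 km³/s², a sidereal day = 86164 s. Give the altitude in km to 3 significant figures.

Required period T = 86164 / 13.3 = 6478.5 s.
From T = 2π√(a³/μ): a = (μ T²/4π²)^(1/3) = (398600 × 6478.5² / 4π²)^(1/3) = 7511 km.
Altitude h = a − R = 7511 − 6378 = 1133 km.

1130 km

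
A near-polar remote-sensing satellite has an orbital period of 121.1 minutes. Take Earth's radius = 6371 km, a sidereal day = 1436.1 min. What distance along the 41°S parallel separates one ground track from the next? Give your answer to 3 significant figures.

2550 km

T = 121.1 min = 7266.0 s.
Node shift per orbit = (7266.0/86166) × 360° = 30.36°.
Equatorial spacing = 30.36 × 111.2 km/° = 3376 km.
At 41° latitude, spacing = 3376 × cos(41°) = 2548 km.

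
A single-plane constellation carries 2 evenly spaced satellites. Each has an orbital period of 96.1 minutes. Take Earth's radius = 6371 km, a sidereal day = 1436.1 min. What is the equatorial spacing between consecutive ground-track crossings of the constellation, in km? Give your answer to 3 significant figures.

1340 km

T = 96.1 min = 5766.0 s.
Single-satellite node shift = (5766.0/86166) × 360° = 24.09°.
With 2 satellites evenly phased, successive equator crossings are 24.09/2 = 12.045° apart.
That is 12.045 × 111.2 = 1339 km at the equator.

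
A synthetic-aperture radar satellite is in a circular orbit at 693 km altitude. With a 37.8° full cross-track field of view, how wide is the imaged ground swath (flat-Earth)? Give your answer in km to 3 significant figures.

Half-angle = 37.8°/2 = 18.9°.
Swath width ≈ 2h·tan(θ/2) = 2 × 693 × tan(18.9°) = 474.5 km.

475 km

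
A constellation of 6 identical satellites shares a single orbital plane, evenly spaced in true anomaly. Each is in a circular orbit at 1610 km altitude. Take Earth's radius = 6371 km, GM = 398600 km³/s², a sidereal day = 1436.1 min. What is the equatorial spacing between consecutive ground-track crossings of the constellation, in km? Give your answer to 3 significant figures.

Semi-major axis a = 6371 + 1610 = 7981 km. Period T = 2π√(a³/μ) = 2π√(7981³/398600) = 7095.7 s = 118.26 min.
Single-satellite node shift = (7095.7/86166) × 360° = 29.65°.
With 6 satellites evenly phased, successive equator crossings are 29.65/6 = 4.941° apart.
That is 4.941 × 111.2 = 549 km at the equator.

549 km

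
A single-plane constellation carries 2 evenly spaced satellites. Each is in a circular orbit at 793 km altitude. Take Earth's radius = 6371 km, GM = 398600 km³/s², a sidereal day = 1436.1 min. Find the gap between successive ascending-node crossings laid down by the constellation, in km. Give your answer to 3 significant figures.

Semi-major axis a = 6371 + 793 = 7164 km. Period T = 2π√(a³/μ) = 2π√(7164³/398600) = 6034.5 s = 100.58 min.
Single-satellite node shift = (6034.5/86166) × 360° = 25.21°.
With 2 satellites evenly phased, successive equator crossings are 25.21/2 = 12.606° apart.
That is 12.606 × 111.2 = 1402 km at the equator.

1400 km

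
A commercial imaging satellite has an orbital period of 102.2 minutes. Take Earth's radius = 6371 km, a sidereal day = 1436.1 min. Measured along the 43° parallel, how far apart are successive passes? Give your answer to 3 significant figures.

2080 km

T = 102.2 min = 6132.0 s.
Node shift per orbit = (6132.0/86166) × 360° = 25.62°.
Equatorial spacing = 25.62 × 111.2 km/° = 2849 km.
At 43° latitude, spacing = 2849 × cos(43°) = 2083 km.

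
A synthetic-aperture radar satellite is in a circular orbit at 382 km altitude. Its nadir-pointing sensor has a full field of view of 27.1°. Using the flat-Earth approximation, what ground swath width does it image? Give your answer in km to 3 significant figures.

Half-angle = 27.1°/2 = 13.55°.
Swath width ≈ 2h·tan(θ/2) = 2 × 382 × tan(13.55°) = 184.1 km.

184 km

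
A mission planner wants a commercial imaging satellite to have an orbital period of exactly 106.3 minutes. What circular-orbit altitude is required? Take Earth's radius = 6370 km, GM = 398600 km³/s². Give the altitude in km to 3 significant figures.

T = 106.3 min = 6378.0 s.
From T = 2π√(a³/μ): a = (μ T²/4π²)^(1/3) = (398600 × 6378.0² / 4π²)^(1/3) = 7433 km.
Altitude h = a − R = 7433 − 6370 = 1063 km.

1060 km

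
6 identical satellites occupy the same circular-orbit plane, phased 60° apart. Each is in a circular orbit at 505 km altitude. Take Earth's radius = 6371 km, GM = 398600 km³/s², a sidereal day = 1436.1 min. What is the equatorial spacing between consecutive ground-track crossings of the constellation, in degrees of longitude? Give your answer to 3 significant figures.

Semi-major axis a = 6371 + 505 = 6876 km. Period T = 2π√(a³/μ) = 2π√(6876³/398600) = 5674.3 s = 94.57 min.
Single-satellite node shift = (5674.3/86166) × 360° = 23.71°.
With 6 satellites evenly phased, successive equator crossings are 23.71/6 = 3.951° apart.

3.95°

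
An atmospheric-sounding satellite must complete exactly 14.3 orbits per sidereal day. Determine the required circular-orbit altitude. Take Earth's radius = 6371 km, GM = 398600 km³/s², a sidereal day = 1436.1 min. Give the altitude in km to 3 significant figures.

Required period T = 86166 / 14.3 = 6025.6 s.
From T = 2π√(a³/μ): a = (μ T²/4π²)^(1/3) = (398600 × 6025.6² / 4π²)^(1/3) = 7157 km.
Altitude h = a − R = 7157 − 6371 = 786 km.

786 km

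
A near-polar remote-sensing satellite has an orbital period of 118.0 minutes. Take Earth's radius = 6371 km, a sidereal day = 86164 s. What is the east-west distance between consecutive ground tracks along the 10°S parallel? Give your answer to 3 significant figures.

T = 118.0 min = 7080.0 s.
Node shift per orbit = (7080.0/86164) × 360° = 29.58°.
Equatorial spacing = 29.58 × 111.2 km/° = 3289 km.
At 10° latitude, spacing = 3289 × cos(10°) = 3239 km.

3240 km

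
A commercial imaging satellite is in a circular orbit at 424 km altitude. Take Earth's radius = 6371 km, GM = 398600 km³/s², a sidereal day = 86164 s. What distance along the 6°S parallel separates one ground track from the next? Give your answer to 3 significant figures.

Semi-major axis a = 6371 + 424 = 6795 km. Period T = 2π√(a³/μ) = 2π√(6795³/398600) = 5574.4 s = 92.91 min.
Node shift per orbit = (5574.4/86164) × 360° = 23.29°.
Equatorial spacing = 23.29 × 111.2 km/° = 2590 km.
At 6° latitude, spacing = 2590 × cos(6°) = 2576 km.

2580 km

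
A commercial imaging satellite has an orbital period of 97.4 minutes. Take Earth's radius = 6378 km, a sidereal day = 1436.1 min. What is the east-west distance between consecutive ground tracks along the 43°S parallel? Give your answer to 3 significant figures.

T = 97.4 min = 5844.0 s.
Node shift per orbit = (5844.0/86166) × 360° = 24.42°.
Equatorial spacing = 24.42 × 111.3 km/° = 2718 km.
At 43° latitude, spacing = 2718 × cos(43°) = 1988 km.

1990 km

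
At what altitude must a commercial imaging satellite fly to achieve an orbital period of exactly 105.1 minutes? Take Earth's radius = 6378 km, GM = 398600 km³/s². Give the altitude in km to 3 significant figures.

T = 105.1 min = 6306.0 s.
From T = 2π√(a³/μ): a = (μ T²/4π²)^(1/3) = (398600 × 6306.0² / 4π²)^(1/3) = 7377 km.
Altitude h = a − R = 7377 − 6378 = 999 km.

999 km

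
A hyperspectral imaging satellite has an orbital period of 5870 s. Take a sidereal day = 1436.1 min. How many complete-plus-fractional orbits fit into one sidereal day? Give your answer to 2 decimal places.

Orbits per sidereal day = 86166 / 5870.0 = 14.679.

14.68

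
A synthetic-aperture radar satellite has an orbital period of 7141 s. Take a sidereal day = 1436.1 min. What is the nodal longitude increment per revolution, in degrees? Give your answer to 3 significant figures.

During one orbit Earth rotates (7141.0 / 86166) × 360° = 29.83°.

29.8°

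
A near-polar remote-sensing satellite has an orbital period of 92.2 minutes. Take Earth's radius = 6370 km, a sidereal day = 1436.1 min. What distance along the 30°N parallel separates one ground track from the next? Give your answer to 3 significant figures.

T = 92.2 min = 5532.0 s.
Node shift per orbit = (5532.0/86166) × 360° = 23.11°.
Equatorial spacing = 23.11 × 111.2 km/° = 2570 km.
At 30° latitude, spacing = 2570 × cos(30°) = 2225 km.

2230 km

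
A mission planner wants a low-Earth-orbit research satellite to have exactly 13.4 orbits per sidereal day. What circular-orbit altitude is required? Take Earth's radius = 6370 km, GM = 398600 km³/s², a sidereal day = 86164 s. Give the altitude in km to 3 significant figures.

Required period T = 86164 / 13.4 = 6430.1 s.
From T = 2π√(a³/μ): a = (μ T²/4π²)^(1/3) = (398600 × 6430.1² / 4π²)^(1/3) = 7474 km.
Altitude h = a − R = 7474 − 6370 = 1104 km.

1100 km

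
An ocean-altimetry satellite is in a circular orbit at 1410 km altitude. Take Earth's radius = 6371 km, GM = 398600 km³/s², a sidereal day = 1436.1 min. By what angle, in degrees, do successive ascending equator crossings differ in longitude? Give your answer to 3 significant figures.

Semi-major axis a = 6371 + 1410 = 7781 km. Period T = 2π√(a³/μ) = 2π√(7781³/398600) = 6830.7 s = 113.84 min.
During one orbit Earth rotates (6830.7 / 86166) × 360° = 28.54°.

28.5°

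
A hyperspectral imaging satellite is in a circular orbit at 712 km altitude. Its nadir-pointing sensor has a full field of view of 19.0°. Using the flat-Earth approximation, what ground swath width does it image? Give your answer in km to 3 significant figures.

Half-angle = 19.0°/2 = 9.5°.
Swath width ≈ 2h·tan(θ/2) = 2 × 712 × tan(9.5°) = 238.3 km.

238 km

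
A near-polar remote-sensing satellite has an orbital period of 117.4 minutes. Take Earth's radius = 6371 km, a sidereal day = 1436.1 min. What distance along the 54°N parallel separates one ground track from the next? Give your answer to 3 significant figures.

1920 km

T = 117.4 min = 7044.0 s.
Node shift per orbit = (7044.0/86166) × 360° = 29.43°.
Equatorial spacing = 29.43 × 111.2 km/° = 3272 km.
At 54° latitude, spacing = 3272 × cos(54°) = 1923 km.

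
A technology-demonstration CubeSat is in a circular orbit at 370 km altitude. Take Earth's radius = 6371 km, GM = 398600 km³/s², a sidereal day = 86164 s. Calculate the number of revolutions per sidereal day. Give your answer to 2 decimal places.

Semi-major axis a = 6371 + 370 = 6741 km. Period T = 2π√(a³/μ) = 2π√(6741³/398600) = 5508.0 s = 91.80 min.
Orbits per sidereal day = 86164 / 5508.0 = 15.643.

15.64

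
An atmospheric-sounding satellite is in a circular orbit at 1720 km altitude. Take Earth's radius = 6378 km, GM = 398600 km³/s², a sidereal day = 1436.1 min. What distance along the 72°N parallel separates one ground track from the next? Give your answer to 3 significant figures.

Semi-major axis a = 6378 + 1720 = 8098 km. Period T = 2π√(a³/μ) = 2π√(8098³/398600) = 7252.3 s = 120.87 min.
Node shift per orbit = (7252.3/86166) × 360° = 30.30°.
Equatorial spacing = 30.30 × 111.3 km/° = 3373 km.
At 72° latitude, spacing = 3373 × cos(72°) = 1042 km.

1040 km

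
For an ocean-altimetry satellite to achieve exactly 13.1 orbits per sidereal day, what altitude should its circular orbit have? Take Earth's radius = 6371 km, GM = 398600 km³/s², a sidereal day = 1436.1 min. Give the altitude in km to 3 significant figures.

1220 km

Required period T = 86166 / 13.1 = 6577.6 s.
From T = 2π√(a³/μ): a = (μ T²/4π²)^(1/3) = (398600 × 6577.6² / 4π²)^(1/3) = 7588 km.
Altitude h = a − R = 7588 − 6371 = 1217 km.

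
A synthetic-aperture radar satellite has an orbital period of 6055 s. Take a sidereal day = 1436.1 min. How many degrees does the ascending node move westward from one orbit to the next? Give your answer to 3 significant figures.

25.3°

During one orbit Earth rotates (6055.0 / 86166) × 360° = 25.30°.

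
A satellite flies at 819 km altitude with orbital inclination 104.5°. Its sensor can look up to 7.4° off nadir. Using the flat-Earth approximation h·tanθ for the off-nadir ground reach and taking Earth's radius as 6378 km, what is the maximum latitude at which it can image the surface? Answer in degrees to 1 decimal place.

Retrograde orbit: the ground track reaches ±(180° − i) = ±(180 − 104.5) = ±75.5°.
Sensor half-swath on the ground ≈ 819·tan(7.4°) = 106 km = 0.96° of latitude.
Maximum observable latitude ≈ 75.5 + 0.96 = 76.5°.

76.5°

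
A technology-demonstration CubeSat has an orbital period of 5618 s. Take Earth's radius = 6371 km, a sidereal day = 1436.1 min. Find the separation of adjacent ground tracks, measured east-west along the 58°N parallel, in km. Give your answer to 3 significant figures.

Node shift per orbit = (5618.0/86166) × 360° = 23.47°.
Equatorial spacing = 23.47 × 111.2 km/° = 2610 km.
At 58° latitude, spacing = 2610 × cos(58°) = 1383 km.

1380 km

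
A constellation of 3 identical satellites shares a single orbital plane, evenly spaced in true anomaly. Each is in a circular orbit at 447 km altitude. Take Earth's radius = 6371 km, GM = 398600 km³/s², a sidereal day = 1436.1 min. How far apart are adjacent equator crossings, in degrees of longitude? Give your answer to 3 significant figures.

Semi-major axis a = 6371 + 447 = 6818 km. Period T = 2π√(a³/μ) = 2π√(6818³/398600) = 5602.7 s = 93.38 min.
Single-satellite node shift = (5602.7/86166) × 360° = 23.41°.
With 3 satellites evenly phased, successive equator crossings are 23.41/3 = 7.803° apart.

7.80°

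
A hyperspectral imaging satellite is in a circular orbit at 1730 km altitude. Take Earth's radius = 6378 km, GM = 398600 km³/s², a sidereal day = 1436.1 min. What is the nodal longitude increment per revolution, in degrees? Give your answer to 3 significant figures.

30.4°

Semi-major axis a = 6378 + 1730 = 8108 km. Period T = 2π√(a³/μ) = 2π√(8108³/398600) = 7265.8 s = 121.10 min.
During one orbit Earth rotates (7265.8 / 86166) × 360° = 30.36°.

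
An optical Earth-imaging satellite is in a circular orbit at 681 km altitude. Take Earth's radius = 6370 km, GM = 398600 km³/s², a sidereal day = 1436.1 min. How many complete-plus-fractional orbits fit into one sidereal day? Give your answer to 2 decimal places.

14.62

Semi-major axis a = 6370 + 681 = 7051 km. Period T = 2π√(a³/μ) = 2π√(7051³/398600) = 5892.3 s = 98.21 min.
Orbits per sidereal day = 86166 / 5892.3 = 14.623.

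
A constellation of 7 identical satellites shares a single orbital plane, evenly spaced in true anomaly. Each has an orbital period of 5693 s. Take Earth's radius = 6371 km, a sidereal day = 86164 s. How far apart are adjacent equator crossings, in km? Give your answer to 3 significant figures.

Single-satellite node shift = (5693.0/86164) × 360° = 23.79°.
With 7 satellites evenly phased, successive equator crossings are 23.79/7 = 3.398° apart.
That is 3.398 × 111.2 = 378 km at the equator.

378 km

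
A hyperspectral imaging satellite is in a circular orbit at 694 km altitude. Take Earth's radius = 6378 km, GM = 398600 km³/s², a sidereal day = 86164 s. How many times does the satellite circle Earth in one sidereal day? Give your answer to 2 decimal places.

14.56

Semi-major axis a = 6378 + 694 = 7072 km. Period T = 2π√(a³/μ) = 2π√(7072³/398600) = 5918.7 s = 98.64 min.
Orbits per sidereal day = 86164 / 5918.7 = 14.558.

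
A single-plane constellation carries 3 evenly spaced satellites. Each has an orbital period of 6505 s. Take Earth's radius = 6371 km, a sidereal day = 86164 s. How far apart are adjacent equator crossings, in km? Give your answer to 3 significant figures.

Single-satellite node shift = (6505.0/86164) × 360° = 27.18°.
With 3 satellites evenly phased, successive equator crossings are 27.18/3 = 9.059° apart.
That is 9.059 × 111.2 = 1007 km at the equator.

1010 km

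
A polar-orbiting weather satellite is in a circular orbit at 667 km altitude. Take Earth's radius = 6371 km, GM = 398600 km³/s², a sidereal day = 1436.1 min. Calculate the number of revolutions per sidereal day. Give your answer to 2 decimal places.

14.66

Semi-major axis a = 6371 + 667 = 7038 km. Period T = 2π√(a³/μ) = 2π√(7038³/398600) = 5876.0 s = 97.93 min.
Orbits per sidereal day = 86166 / 5876.0 = 14.664.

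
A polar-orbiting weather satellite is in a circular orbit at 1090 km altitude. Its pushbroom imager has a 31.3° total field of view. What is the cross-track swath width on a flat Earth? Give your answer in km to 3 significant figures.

Half-angle = 31.3°/2 = 15.65°.
Swath width ≈ 2h·tan(θ/2) = 2 × 1090 × tan(15.65°) = 610.7 km.

611 km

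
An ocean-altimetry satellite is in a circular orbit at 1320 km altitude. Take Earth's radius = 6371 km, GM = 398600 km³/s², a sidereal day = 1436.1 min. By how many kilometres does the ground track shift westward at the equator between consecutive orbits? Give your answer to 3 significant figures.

3120 km

Semi-major axis a = 6371 + 1320 = 7691 km. Period T = 2π√(a³/μ) = 2π√(7691³/398600) = 6712.5 s = 111.88 min.
During one orbit Earth rotates (6712.5 / 86166) × 360° = 28.04°.
At the equator that is 28.04° × (2π·6371/360) km/° = 28.04 × 111.2 = 3118 km.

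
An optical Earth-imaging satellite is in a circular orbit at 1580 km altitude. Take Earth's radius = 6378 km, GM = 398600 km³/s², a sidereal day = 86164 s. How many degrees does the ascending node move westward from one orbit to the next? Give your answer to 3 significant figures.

Semi-major axis a = 6378 + 1580 = 7958 km. Period T = 2π√(a³/μ) = 2π√(7958³/398600) = 7065.1 s = 117.75 min.
During one orbit Earth rotates (7065.1 / 86164) × 360° = 29.52°.

29.5°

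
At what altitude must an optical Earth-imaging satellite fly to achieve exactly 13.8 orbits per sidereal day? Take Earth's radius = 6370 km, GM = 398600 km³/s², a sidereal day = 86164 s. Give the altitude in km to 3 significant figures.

959 km

Required period T = 86164 / 13.8 = 6243.8 s.
From T = 2π√(a³/μ): a = (μ T²/4π²)^(1/3) = (398600 × 6243.8² / 4π²)^(1/3) = 7329 km.
Altitude h = a − R = 7329 − 6370 = 959 km.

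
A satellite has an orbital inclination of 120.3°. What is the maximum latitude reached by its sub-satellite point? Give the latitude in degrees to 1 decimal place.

Retrograde orbit: the ground track reaches ±(180° − i) = ±(180 − 120.3) = ±59.7°.

59.7°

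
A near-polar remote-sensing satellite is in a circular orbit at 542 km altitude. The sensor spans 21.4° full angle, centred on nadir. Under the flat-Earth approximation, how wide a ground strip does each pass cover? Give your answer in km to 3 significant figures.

205 km

Half-angle = 21.4°/2 = 10.7°.
Swath width ≈ 2h·tan(θ/2) = 2 × 542 × tan(10.7°) = 204.8 km.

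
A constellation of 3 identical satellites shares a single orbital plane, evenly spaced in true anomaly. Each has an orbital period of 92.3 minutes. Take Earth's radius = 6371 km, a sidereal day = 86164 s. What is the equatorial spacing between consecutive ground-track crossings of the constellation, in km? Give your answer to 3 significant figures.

858 km

T = 92.3 min = 5538.0 s.
Single-satellite node shift = (5538.0/86164) × 360° = 23.14°.
With 3 satellites evenly phased, successive equator crossings are 23.14/3 = 7.713° apart.
That is 7.713 × 111.2 = 858 km at the equator.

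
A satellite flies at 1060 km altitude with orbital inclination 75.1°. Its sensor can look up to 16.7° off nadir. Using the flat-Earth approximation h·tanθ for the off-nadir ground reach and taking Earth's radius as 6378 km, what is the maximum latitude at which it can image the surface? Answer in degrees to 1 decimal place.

78.0°

For a prograde orbit the ground track reaches latitude ±i = ±75.1°.
Sensor half-swath on the ground ≈ 1060·tan(16.7°) = 318 km = 2.86° of latitude.
Maximum observable latitude ≈ 75.1 + 2.86 = 78.0°.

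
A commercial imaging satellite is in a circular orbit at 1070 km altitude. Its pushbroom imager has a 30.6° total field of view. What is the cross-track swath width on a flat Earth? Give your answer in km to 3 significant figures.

Half-angle = 30.6°/2 = 15.3°.
Swath width ≈ 2h·tan(θ/2) = 2 × 1070 × tan(15.3°) = 585.4 km.

585 km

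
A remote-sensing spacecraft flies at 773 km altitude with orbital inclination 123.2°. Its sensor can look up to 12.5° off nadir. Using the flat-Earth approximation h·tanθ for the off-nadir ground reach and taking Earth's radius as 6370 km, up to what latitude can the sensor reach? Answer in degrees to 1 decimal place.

58.3°

Retrograde orbit: the ground track reaches ±(180° − i) = ±(180 − 123.2) = ±56.8°.
Sensor half-swath on the ground ≈ 773·tan(12.5°) = 171 km = 1.54° of latitude.
Maximum observable latitude ≈ 56.8 + 1.54 = 58.3°.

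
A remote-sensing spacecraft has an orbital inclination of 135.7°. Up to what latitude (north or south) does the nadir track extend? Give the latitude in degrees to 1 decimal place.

Retrograde orbit: the ground track reaches ±(180° − i) = ±(180 − 135.7) = ±44.3°.

44.3°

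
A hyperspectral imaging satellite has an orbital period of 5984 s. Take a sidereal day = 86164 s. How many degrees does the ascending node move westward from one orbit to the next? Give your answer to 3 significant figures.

25.0°

During one orbit Earth rotates (5984.0 / 86164) × 360° = 25.00°.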